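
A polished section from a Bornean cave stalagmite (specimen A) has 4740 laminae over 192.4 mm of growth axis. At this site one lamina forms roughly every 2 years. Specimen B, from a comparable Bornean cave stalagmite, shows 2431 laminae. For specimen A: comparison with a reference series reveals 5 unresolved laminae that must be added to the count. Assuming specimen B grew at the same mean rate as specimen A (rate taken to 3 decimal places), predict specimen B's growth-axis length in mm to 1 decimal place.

97.2 mm

Specimen A: after corrections the count is 4740 + 5 = 4745 laminae.
Specimen A: multiplying by 2 years per lamina: 4745 × 2 = 9490 years.
A: Extension rate ≈ 192.4 / 9490 = 0.020 mm per year.
Specimen B: multiplying by 2 years per lamina: 2431 × 2 = 4862 years. For B, 0.020 mm/year × 4862 years = 97.2 mm.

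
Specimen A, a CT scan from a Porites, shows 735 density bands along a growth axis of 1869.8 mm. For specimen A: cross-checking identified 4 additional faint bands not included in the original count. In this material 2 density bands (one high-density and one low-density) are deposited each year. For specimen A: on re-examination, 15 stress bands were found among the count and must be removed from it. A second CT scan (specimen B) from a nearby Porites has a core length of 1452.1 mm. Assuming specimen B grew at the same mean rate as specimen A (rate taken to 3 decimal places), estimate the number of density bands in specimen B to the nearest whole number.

Specimen A: adjusted count: 735 − 15 + 4 = 724 density bands.
Specimen A: 724 density bands at 2 per year is 724 / 2 = 362 years.
A: Mean rate = 1869.8 mm / 362 years ≈ 5.165 mm/yr.
Specimen B: 1452.1 mm / 5.165 mm per year = 281.14 years; at 2 density bands per year that is 281.14 × 2 ≈ 562 density bands.

562 density bands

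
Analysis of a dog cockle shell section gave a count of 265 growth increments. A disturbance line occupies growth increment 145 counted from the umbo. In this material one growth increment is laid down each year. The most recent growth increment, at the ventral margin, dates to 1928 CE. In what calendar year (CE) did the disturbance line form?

1808 CE

Between growth increment 145 and the ventral margin there are 265 − 145 = 120 growth increments.
1928 − 120 = 1808 CE.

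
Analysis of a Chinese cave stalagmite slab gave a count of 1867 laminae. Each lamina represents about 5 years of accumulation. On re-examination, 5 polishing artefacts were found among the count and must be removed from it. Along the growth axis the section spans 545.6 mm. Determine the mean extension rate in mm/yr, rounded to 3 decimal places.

True lamina count = 1867 − 5 = 1862.
Multiplying by 5 years per lamina: 1862 × 5 = 9310 years.
Extension rate ≈ 545.6 / 9310 = 0.059 mm/yr.

0.059 mm/yr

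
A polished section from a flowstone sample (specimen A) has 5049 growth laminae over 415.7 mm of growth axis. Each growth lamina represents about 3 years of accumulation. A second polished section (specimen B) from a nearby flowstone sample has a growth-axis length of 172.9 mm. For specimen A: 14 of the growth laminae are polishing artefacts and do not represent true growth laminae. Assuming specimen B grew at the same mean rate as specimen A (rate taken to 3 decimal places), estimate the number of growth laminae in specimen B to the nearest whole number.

Specimen A: adjusted count: 5049 − 14 = 5035 growth laminae.
Specimen A: multiplying by 3 years per growth lamina: 5035 × 3 = 15105 years.
A: Mean rate = 415.7 mm / 15105 years ≈ 0.028 mm/year.
B spans 172.9 / 0.028 = 6175.00 years; at 3 years per growth lamina that is 6175.00 / 3 ≈ 2058 growth laminae.

2058 growth laminae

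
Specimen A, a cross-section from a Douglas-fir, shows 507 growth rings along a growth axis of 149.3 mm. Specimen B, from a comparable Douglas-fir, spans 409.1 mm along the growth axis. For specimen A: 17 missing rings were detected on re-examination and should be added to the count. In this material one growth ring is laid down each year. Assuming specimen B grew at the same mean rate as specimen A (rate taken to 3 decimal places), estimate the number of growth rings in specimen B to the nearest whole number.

Specimen A: correcting the raw count gives 507 + 17 = 524 true growth rings.
A: 149.3 mm over 524 years gives 149.3 / 524 ≈ 0.285 mm/year.
B spans 409.1 / 0.285 = 1435.44 years ≈ 1435 growth rings.

1435 growth rings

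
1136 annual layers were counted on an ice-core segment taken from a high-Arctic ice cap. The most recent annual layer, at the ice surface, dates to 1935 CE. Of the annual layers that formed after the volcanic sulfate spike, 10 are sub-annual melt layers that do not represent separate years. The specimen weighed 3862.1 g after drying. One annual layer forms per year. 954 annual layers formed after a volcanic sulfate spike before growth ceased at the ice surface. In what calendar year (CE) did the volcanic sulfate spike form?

There are 954 annual layers younger than the volcanic sulfate spike.
Removing the 10 false annual layers leaves 954 − 10 = 944 true annual layers beyond the volcanic sulfate spike.
1935 − 944 = 991 CE.

991 CE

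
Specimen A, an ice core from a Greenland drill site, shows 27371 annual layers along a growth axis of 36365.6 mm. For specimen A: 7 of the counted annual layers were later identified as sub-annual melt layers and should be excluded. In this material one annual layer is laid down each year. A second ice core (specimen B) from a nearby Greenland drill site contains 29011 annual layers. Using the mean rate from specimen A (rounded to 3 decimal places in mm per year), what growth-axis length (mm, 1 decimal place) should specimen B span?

38555.6 mm

Specimen A: adjusted count: 27371 − 7 = 27364 annual layers.
A: Extension rate ≈ 36365.6 / 27364 = 1.329 mm/yr.
For B, 1.329 mm/year × 29011 years = 38555.6 mm.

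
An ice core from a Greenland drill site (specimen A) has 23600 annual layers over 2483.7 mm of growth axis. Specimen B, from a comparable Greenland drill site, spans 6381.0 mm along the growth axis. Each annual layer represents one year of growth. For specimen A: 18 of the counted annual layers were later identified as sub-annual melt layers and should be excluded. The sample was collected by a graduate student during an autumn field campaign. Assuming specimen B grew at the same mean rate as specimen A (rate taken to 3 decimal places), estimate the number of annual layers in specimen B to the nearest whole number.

Specimen A: true annual layer count = 23600 − 18 = 23582.
A: Extension rate ≈ 2483.7 / 23582 = 0.105 mm/yr.
Specimen B: 6381.0 mm / 0.105 mm per year = 60771.43 years ≈ 60771 annual layers.

60771 annual layers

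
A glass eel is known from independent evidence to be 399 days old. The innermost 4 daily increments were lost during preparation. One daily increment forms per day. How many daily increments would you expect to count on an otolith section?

395 daily increments

One daily increment per day gives 399 daily increments over 399 days.
399 − 4 missed = 395 daily increments expected in the prepared section.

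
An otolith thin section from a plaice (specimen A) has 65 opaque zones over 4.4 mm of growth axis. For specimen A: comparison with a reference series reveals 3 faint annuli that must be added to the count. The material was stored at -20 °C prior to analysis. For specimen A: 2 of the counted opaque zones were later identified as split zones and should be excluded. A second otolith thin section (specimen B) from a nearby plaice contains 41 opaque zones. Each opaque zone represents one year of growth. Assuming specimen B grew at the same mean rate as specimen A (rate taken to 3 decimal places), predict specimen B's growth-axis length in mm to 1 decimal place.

Specimen A: correcting the raw count gives 65 − 2 + 3 = 66 true opaque zones.
A: Mean rate = 4.4 mm / 66 years ≈ 0.067 mm/year.
B's length ≈ 0.067 × 41 = 2.7 mm.

2.7 mm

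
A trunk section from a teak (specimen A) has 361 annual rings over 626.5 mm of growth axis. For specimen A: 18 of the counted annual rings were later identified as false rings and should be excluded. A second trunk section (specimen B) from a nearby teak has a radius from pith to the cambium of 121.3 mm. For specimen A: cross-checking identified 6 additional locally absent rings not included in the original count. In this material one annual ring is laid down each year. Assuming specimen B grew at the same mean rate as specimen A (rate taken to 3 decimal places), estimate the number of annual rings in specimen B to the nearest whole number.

68 annual rings

Specimen A: correcting the raw count gives 361 − 18 + 6 = 349 true annual rings.
A: Extension rate ≈ 626.5 / 349 = 1.795 mm per year.
Specimen B: 121.3 mm / 1.795 mm per year = 67.58 years ≈ 68 annual rings.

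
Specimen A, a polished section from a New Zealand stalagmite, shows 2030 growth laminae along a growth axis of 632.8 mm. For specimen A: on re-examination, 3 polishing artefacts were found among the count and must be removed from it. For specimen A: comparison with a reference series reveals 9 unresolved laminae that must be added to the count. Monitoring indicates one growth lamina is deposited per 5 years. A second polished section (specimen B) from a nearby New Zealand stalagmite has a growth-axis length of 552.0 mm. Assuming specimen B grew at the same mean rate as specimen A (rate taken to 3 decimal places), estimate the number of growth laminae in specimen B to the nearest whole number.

1781 growth laminae

Specimen A: adjusted count: 2030 − 3 + 9 = 2036 growth laminae.
Specimen A: multiplying by 5 years per growth lamina: 2036 × 5 = 10180 years.
A: 632.8 mm over 10180 years gives 632.8 / 10180 ≈ 0.062 mm per year.
B spans 552.0 / 0.062 = 8903.23 years; at 5 years per growth lamina that is 8903.23 / 5 ≈ 1781 growth laminae.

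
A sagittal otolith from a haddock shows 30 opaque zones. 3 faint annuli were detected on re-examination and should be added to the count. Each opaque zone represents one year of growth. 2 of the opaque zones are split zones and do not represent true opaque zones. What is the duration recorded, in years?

True opaque zone count = 30 − 2 + 3 = 31.
At one opaque zone per year, that is 31 years.

31 yr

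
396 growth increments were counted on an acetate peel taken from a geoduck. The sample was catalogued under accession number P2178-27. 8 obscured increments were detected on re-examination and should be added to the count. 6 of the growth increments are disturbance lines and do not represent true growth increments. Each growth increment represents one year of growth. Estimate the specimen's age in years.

398 years

Adjusted count: 396 − 6 + 8 = 398 growth increments.
One growth increment per year makes the duration 398 years.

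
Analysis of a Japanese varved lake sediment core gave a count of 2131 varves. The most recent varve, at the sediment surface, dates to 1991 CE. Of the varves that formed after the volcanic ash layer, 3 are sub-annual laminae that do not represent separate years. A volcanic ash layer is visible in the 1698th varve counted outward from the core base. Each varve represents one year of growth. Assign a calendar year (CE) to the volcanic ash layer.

2131 − 1698 = 433 varves lie beyond the volcanic ash layer toward the sediment surface.
433 − 3 false = 430 true varves after the volcanic ash layer.
Counting back 430 years from 1991 CE places the volcanic ash layer in 1991 − 430 = 1561 CE.

1561 CE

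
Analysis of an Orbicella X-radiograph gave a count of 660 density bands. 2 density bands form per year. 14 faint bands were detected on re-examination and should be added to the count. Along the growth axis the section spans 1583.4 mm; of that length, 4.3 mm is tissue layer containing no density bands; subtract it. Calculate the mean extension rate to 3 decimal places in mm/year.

After corrections the count is 660 + 14 = 674 density bands.
With 2 density bands per year, 674 / 2 = 337 years.
The growth record spans 1583.4 − 4.3 = 1579.1 mm.
Extension rate ≈ 1579.1 / 337 = 4.686 mm/year.

4.686 mm/year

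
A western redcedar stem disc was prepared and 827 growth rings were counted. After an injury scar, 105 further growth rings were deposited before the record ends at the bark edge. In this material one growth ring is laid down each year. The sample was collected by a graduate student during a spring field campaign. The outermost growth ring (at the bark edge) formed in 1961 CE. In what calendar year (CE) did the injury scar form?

1856 CE

105 growth rings post-date the injury scar.
The growth ring at the bark edge is 1961 CE, so the injury scar dates to 1961 − 105 = 1856 CE.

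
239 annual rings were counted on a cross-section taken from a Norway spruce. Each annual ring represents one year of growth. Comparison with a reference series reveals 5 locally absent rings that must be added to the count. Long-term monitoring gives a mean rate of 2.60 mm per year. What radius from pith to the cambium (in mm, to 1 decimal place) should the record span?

After corrections the count is 239 + 5 = 244 annual rings.
244 years at 2.60 mm/year gives 2.60 × 244 = 634.4 mm.

634.4 mm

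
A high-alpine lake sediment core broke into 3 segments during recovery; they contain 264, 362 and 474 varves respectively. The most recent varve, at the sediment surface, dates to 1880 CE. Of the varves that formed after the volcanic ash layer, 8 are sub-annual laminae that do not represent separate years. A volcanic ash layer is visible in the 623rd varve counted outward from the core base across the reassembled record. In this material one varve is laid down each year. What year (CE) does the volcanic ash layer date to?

Total varves = 264 + 362 + 474 = 1100.
The volcanic ash layer sits at varve 623 from the core base, so 1100 − 623 = 477 varves formed after it.
477 − 8 false = 469 true varves after the volcanic ash layer.
Counting back 469 years from 1880 CE places the volcanic ash layer in 1880 − 469 = 1411 CE.

1411 CE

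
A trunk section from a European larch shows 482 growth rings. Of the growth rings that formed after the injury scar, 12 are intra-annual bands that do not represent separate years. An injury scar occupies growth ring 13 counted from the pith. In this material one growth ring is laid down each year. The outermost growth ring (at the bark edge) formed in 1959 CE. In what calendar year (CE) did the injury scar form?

1502 CE

482 − 13 = 469 growth rings lie beyond the injury scar toward the bark edge.
Removing the 12 false growth rings leaves 469 − 12 = 457 true growth rings beyond the injury scar.
Counting back 457 years from 1959 CE places the injury scar in 1959 − 457 = 1502 CE.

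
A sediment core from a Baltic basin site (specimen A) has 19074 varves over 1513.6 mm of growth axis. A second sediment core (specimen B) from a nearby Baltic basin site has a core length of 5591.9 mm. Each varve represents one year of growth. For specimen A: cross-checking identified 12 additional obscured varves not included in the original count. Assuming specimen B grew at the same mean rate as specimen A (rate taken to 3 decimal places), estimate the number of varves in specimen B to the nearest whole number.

70784 varves

Specimen A: after corrections the count is 19074 + 12 = 19086 varves.
A: 1513.6 mm over 19086 years gives 1513.6 / 19086 ≈ 0.079 mm/yr.
B spans 5591.9 / 0.079 = 70783.54 years ≈ 70784 varves.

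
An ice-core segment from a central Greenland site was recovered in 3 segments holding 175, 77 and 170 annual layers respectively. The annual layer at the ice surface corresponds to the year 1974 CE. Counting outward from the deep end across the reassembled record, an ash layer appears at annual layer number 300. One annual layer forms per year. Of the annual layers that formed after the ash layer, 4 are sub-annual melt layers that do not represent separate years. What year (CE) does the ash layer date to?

1856 CE

Total annual layers = 175 + 77 + 170 = 422.
The ash layer sits at annual layer 300 from the deep end, so 422 − 300 = 122 annual layers formed after it.
Removing the 4 false annual layers leaves 122 − 4 = 118 true annual layers beyond the ash layer.
1974 − 118 = 1856 CE.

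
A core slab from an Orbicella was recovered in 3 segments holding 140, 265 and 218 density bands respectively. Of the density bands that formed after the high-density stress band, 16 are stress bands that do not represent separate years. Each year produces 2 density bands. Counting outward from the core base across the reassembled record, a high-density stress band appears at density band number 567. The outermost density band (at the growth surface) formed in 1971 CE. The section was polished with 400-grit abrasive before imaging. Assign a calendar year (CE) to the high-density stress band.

1951 CE

Total density bands = 140 + 265 + 218 = 623.
The high-density stress band sits at density band 567 from the core base, so 623 − 567 = 56 density bands formed after it.
56 − 16 false = 40 true density bands after the high-density stress band.
With 2 density bands per year, 40 / 2 = 20 years.
Counting back 20 years from 1971 CE places the high-density stress band in 1971 − 20 = 1951 CE.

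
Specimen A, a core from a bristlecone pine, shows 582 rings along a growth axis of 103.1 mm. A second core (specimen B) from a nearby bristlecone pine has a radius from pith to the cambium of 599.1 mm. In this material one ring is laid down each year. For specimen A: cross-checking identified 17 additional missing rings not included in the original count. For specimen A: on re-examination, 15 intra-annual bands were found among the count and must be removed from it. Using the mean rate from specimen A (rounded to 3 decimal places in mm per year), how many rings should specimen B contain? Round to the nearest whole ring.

3385 rings

Specimen A: correcting the raw count gives 582 − 15 + 17 = 584 true rings.
A: Mean rate = 103.1 mm / 584 years ≈ 0.177 mm per year.
B spans 599.1 / 0.177 = 3384.75 years ≈ 3385 rings.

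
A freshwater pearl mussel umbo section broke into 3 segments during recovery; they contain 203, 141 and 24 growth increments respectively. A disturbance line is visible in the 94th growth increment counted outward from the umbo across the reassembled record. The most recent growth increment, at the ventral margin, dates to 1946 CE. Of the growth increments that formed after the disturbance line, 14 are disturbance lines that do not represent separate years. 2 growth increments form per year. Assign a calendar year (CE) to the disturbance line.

Total growth increments = 203 + 141 + 24 = 368.
The disturbance line sits at growth increment 94 from the umbo, so 368 − 94 = 274 growth increments formed after it.
274 − 14 false = 260 true growth increments after the disturbance line.
260 growth increments at 2 per year is 260 / 2 = 130 years.
1946 − 130 = 1816 CE.

1816 CE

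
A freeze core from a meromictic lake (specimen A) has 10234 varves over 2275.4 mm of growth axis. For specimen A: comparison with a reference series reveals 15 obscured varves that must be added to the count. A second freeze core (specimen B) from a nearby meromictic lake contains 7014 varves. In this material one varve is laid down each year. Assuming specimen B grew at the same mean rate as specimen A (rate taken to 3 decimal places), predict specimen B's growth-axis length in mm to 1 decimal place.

Specimen A: correcting the raw count gives 10234 + 15 = 10249 true varves.
A: 2275.4 mm over 10249 years gives 2275.4 / 10249 ≈ 0.222 mm per year.
For B, 0.222 mm/year × 7014 years = 1557.1 mm.

1557.1 mm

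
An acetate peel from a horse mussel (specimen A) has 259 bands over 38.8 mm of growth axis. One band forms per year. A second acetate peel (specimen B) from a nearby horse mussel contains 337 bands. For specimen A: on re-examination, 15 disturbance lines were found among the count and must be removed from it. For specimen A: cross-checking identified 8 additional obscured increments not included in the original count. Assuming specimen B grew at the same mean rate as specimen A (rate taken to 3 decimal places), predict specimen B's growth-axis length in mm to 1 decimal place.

51.9 mm

Specimen A: true band count = 259 − 15 + 8 = 252.
A: Mean rate = 38.8 mm / 252 years ≈ 0.154 mm/year.
Length of B = 0.154 × 337 = 51.9 mm.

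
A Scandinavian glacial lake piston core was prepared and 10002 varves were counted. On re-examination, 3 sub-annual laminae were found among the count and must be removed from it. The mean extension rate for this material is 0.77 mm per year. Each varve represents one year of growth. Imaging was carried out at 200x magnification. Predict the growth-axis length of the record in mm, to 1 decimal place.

After corrections the count is 10002 − 3 = 9999 varves.
Length ≈ 0.77 × 9999 = 7699.2 mm.

7699.2 mm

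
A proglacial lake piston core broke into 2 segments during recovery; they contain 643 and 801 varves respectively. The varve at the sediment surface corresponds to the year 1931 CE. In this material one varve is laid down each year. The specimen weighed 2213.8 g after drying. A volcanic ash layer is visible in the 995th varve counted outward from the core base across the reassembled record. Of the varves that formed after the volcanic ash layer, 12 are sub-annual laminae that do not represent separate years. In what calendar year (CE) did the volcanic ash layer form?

1494 CE

Total varves = 643 + 801 = 1444.
Between varve 995 and the sediment surface there are 1444 − 995 = 449 varves.
Excluding 12 false varves: 449 − 12 = 437.
Counting back 437 years from 1931 CE places the volcanic ash layer in 1931 − 437 = 1494 CE.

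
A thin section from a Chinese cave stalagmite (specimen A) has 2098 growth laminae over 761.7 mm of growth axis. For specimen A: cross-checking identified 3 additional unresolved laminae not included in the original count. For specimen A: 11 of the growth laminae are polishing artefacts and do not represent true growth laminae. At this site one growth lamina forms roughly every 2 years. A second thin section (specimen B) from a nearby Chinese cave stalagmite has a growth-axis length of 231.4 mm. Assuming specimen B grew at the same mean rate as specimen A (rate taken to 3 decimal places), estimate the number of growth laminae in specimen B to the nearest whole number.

Specimen A: correcting the raw count gives 2098 − 11 + 3 = 2090 true growth laminae.
Specimen A: 2090 growth laminae at 2 years each span 2090 × 2 = 4180 years.
A: Mean rate = 761.7 mm / 4180 years ≈ 0.182 mm/yr.
Specimen B: 231.4 mm / 0.182 mm per year = 1271.43 years; at 2 years per growth lamina that is 1271.43 / 2 ≈ 636 growth laminae.

636 growth laminae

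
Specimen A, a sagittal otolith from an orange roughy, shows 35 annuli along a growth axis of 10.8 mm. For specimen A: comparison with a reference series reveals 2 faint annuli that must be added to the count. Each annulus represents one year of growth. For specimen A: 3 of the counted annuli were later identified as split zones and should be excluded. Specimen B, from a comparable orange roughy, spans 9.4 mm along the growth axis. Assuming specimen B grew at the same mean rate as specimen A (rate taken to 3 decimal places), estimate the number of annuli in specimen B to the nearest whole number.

Specimen A: true annulus count = 35 − 3 + 2 = 34.
A: Extension rate ≈ 10.8 / 34 = 0.318 mm per year.
B spans 9.4 / 0.318 = 29.56 years ≈ 30 annuli.

30 annuli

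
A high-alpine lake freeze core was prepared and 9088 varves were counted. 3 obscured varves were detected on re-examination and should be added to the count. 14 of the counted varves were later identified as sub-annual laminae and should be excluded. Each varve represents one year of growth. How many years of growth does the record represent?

Correcting the raw count gives 9088 − 14 + 3 = 9077 true varves.
At one varve per year, that is 9077 years.

9077 yr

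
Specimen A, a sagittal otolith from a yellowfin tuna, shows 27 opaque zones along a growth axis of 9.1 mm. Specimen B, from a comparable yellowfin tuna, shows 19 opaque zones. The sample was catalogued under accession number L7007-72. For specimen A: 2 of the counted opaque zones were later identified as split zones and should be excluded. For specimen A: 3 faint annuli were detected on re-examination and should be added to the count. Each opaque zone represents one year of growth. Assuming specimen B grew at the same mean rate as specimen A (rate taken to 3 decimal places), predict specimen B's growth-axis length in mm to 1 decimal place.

Specimen A: true opaque zone count = 27 − 2 + 3 = 28.
A: Mean rate = 9.1 mm / 28 years ≈ 0.325 mm/year.
Length of B = 0.325 × 19 = 6.2 mm.

6.2 mm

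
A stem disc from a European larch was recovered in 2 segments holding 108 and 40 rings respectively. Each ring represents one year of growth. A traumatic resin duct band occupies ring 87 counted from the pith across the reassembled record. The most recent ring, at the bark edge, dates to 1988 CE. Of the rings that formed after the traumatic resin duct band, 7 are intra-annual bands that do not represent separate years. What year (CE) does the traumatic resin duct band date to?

1934 CE

Total rings = 108 + 40 = 148.
148 − 87 = 61 rings lie beyond the traumatic resin duct band toward the bark edge.
61 − 7 false = 54 true rings after the traumatic resin duct band.
The ring at the bark edge is 1988 CE, so the traumatic resin duct band dates to 1988 − 54 = 1934 CE.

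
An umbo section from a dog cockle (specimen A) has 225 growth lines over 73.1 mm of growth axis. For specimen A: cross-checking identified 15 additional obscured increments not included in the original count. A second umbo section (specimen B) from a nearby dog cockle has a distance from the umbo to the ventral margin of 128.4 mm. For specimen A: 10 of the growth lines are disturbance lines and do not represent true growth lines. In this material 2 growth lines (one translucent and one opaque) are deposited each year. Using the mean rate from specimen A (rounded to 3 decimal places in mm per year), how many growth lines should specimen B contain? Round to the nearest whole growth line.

Specimen A: after corrections the count is 225 − 10 + 15 = 230 growth lines.
Specimen A: 230 growth lines at 2 per year is 230 / 2 = 115 years.
A: Extension rate ≈ 73.1 / 115 = 0.636 mm per year.
For B, 128.4 / 0.636 = 201.89 years; at 2 growth lines per year that is 201.89 × 2 ≈ 404 growth lines.

404 growth lines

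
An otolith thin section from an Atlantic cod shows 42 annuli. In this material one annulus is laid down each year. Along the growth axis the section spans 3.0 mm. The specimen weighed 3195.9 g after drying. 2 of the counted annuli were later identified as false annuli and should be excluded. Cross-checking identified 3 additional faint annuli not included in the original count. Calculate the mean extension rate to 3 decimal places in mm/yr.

Adjusted count: 42 − 2 + 3 = 43 annuli.
3.0 mm over 43 years gives 3.0 / 43 ≈ 0.070 mm/yr.

0.070 mm/yr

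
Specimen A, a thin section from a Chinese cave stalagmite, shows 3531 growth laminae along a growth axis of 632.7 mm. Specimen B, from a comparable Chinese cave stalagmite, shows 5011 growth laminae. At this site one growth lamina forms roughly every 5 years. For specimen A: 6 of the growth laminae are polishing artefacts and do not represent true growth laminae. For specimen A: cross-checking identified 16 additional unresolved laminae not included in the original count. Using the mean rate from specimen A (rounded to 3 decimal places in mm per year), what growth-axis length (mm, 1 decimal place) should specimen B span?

Specimen A: after corrections the count is 3531 − 6 + 16 = 3541 growth laminae.
Specimen A: 3541 growth laminae at 5 years each span 3541 × 5 = 17705 years.
A: 632.7 mm over 17705 years gives 632.7 / 17705 ≈ 0.036 mm per year.
Specimen B: 5011 growth laminae at 5 years each span 5011 × 5 = 25055 years. For B, 0.036 mm/year × 25055 years = 902.0 mm.

902.0 mm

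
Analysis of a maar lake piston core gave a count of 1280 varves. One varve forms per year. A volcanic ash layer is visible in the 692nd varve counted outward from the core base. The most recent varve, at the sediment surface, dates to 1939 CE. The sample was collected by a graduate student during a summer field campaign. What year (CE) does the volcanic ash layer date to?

1351 CE

1280 − 692 = 588 varves lie beyond the volcanic ash layer toward the sediment surface.
Counting back 588 years from 1939 CE places the volcanic ash layer in 1939 − 588 = 1351 CE.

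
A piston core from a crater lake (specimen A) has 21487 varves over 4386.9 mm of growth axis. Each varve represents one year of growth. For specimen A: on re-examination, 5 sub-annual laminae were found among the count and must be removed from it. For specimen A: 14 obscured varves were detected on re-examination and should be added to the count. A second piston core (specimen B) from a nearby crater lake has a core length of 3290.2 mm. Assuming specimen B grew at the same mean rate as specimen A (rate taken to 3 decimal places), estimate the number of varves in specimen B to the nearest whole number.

16128 varves

Specimen A: adjusted count: 21487 − 5 + 14 = 21496 varves.
A: Mean rate = 4386.9 mm / 21496 years ≈ 0.204 mm per year.
For B, 3290.2 / 0.204 = 16128.43 years ≈ 16128 varves.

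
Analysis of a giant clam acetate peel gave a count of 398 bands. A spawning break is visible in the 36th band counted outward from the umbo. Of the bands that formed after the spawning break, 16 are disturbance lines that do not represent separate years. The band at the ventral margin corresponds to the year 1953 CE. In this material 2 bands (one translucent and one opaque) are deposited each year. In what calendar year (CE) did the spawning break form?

1780 CE

398 − 36 = 362 bands lie beyond the spawning break toward the ventral margin.
Excluding 16 false bands: 362 − 16 = 346.
Dividing by 2 bands per year: 346 / 2 = 173 years.
1953 − 173 = 1780 CE.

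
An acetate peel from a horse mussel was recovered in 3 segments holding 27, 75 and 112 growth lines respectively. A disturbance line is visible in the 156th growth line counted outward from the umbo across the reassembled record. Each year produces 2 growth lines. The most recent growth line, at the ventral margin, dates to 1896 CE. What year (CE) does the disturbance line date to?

1867 CE

Total growth lines = 27 + 75 + 112 = 214.
Between growth line 156 and the ventral margin there are 214 − 156 = 58 growth lines.
With 2 growth lines per year, 58 / 2 = 29 years.
Counting back 29 years from 1896 CE places the disturbance line in 1896 − 29 = 1867 CE.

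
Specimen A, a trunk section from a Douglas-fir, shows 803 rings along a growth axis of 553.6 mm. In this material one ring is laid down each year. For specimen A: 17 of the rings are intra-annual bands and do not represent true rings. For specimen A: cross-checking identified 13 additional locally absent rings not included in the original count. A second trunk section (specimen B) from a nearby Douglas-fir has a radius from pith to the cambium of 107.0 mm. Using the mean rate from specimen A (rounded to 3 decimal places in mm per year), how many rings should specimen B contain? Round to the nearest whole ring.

154 rings

Specimen A: correcting the raw count gives 803 − 17 + 13 = 799 true rings.
A: Mean rate = 553.6 mm / 799 years ≈ 0.693 mm/yr.
For B, 107.0 / 0.693 = 154.40 years ≈ 154 rings.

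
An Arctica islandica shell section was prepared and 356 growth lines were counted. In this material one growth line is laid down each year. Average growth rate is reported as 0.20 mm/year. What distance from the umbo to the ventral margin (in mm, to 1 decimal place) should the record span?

The record spans 356 years at 0.20 mm per year.
Length ≈ 0.20 × 356 = 71.2 mm.

71.2 mm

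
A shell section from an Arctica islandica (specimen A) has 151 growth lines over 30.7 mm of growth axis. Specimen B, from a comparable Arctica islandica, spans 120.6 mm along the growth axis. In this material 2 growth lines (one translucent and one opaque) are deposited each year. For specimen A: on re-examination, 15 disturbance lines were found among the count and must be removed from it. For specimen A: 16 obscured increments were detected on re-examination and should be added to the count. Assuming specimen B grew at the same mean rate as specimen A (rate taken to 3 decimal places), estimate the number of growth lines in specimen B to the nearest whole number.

Specimen A: after corrections the count is 151 − 15 + 16 = 152 growth lines.
Specimen A: dividing by 2 growth lines per year: 152 / 2 = 76 years.
A: Mean rate = 30.7 mm / 76 years ≈ 0.404 mm per year.
B spans 120.6 / 0.404 = 298.51 years; at 2 growth lines per year that is 298.51 × 2 ≈ 597 growth lines.

597 growth lines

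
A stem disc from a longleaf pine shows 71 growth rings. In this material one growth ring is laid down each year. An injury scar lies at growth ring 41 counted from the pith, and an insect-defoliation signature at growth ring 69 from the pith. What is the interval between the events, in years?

28 years

The two markers are separated by 69 − 41 = 28 growth rings.
That is 28 years at one growth ring per year.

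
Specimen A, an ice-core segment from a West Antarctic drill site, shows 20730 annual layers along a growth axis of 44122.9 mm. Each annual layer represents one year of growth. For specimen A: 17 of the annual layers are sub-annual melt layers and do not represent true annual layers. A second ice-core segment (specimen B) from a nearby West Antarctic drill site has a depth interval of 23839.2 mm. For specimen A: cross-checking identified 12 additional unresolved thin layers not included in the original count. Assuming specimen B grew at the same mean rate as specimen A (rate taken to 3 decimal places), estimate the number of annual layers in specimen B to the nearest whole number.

11197 annual layers

Specimen A: correcting the raw count gives 20730 − 17 + 12 = 20725 true annual layers.
A: 44122.9 mm over 20725 years gives 44122.9 / 20725 ≈ 2.129 mm/yr.
B spans 23839.2 / 2.129 = 11197.37 years ≈ 11197 annual layers.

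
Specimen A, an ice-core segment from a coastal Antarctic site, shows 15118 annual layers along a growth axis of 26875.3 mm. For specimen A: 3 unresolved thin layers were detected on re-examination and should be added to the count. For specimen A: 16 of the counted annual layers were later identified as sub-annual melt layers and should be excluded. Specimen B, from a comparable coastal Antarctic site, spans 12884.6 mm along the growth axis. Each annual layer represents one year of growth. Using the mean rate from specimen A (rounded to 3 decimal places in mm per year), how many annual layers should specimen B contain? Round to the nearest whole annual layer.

7243 annual layers

Specimen A: after corrections the count is 15118 − 16 + 3 = 15105 annual layers.
A: 26875.3 mm over 15105 years gives 26875.3 / 15105 ≈ 1.779 mm/yr.
B spans 12884.6 / 1.779 = 7242.61 years ≈ 7243 annual layers.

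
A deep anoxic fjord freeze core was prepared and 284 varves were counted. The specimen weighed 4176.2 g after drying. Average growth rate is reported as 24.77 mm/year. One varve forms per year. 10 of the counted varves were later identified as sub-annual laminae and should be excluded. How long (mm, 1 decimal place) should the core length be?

Adjusted count: 284 − 10 = 274 varves.
Length ≈ 24.77 × 274 = 6787.0 mm.

6787.0 mm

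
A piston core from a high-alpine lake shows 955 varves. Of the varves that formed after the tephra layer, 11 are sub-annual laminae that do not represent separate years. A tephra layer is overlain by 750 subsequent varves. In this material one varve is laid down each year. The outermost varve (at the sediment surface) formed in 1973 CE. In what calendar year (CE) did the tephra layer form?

There are 750 varves younger than the tephra layer.
Removing the 11 false varves leaves 750 − 11 = 739 true varves beyond the tephra layer.
The varve at the sediment surface is 1973 CE, so the tephra layer dates to 1973 − 739 = 1234 CE.

1234 CE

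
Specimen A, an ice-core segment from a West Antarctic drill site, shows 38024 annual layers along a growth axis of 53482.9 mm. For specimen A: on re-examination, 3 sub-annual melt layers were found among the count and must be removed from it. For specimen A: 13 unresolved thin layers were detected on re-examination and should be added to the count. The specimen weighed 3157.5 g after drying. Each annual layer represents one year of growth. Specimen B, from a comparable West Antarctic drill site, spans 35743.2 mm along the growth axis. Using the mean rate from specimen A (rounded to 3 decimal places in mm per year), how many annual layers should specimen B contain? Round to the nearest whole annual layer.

25422 annual layers

Specimen A: adjusted count: 38024 − 3 + 13 = 38034 annual layers.
A: Mean rate = 53482.9 mm / 38034 years ≈ 1.406 mm/yr.
B spans 35743.2 / 1.406 = 25421.91 years ≈ 25422 annual layers.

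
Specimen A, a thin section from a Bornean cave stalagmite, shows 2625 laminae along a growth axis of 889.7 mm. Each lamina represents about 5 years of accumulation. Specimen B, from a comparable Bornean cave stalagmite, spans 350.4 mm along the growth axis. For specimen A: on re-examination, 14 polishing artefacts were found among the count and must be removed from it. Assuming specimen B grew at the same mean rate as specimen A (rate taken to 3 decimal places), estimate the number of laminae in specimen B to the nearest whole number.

Specimen A: adjusted count: 2625 − 14 = 2611 laminae.
Specimen A: multiplying by 5 years per lamina: 2611 × 5 = 13055 years.
A: 889.7 mm over 13055 years gives 889.7 / 13055 ≈ 0.068 mm/yr.
Specimen B: 350.4 mm / 0.068 mm per year = 5152.94 years; at 5 years per lamina that is 5152.94 / 5 ≈ 1031 laminae.

1031 laminae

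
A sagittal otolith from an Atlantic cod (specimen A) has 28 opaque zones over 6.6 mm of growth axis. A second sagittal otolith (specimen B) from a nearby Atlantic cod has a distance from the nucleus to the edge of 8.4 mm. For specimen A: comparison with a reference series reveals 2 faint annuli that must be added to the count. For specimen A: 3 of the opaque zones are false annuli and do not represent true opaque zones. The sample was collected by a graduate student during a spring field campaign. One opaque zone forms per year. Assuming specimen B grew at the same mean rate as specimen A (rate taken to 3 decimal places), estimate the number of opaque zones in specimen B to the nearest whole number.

34 opaque zones

Specimen A: correcting the raw count gives 28 − 3 + 2 = 27 true opaque zones.
A: Extension rate ≈ 6.6 / 27 = 0.244 mm/yr.
B spans 8.4 / 0.244 = 34.43 years ≈ 34 opaque zones.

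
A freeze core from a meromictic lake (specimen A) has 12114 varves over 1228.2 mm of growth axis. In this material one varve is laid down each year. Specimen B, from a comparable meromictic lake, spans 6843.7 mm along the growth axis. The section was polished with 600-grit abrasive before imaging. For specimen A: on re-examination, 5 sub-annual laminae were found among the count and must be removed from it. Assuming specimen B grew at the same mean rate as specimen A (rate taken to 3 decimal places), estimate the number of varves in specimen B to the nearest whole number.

67759 varves

Specimen A: adjusted count: 12114 − 5 = 12109 varves.
A: Extension rate ≈ 1228.2 / 12109 = 0.101 mm per year.
For B, 6843.7 / 0.101 = 67759.41 years ≈ 67759 varves.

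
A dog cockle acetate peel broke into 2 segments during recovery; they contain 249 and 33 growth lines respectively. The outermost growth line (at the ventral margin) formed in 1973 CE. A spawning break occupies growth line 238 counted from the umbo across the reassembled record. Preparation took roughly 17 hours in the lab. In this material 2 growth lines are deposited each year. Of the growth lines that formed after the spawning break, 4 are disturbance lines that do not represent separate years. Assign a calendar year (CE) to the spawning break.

1953 CE

Total growth lines = 249 + 33 = 282.
Between growth line 238 and the ventral margin there are 282 − 238 = 44 growth lines.
Removing the 4 false growth lines leaves 44 − 4 = 40 true growth lines beyond the spawning break.
With 2 growth lines per year, 40 / 2 = 20 years.
1973 − 20 = 1953 CE.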